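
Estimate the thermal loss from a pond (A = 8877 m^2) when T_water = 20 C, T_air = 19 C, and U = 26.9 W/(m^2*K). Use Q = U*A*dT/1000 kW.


Temperature difference dT = 20 - 19 = 1 K
Heat loss (W) = U * A * dT = 26.9 * 8877 * 1 = 238791.3 W
Convert to kW: 238791.3 / 1000 = 238.7913 kW

238.7913 kW


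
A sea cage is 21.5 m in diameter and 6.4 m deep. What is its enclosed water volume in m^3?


r = d/2 = 21.5/2 = 10.75 m
Base area = pi*r^2 = pi*10.75^2 = 363.0503 m^2
Volume = 363.0503 * 6.4 = 2323.52 m^3

2323.52 m^3


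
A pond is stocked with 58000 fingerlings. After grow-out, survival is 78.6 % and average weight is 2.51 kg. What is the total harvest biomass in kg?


Survivors = 58000 * 78.6/100 = 45588 fish
Harvest biomass = survivors * W_f = 45588 * 2.51 = 114425.88 kg

114425.88 kg


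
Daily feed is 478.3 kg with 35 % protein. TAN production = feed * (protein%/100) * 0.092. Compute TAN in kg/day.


Protein in feed = 478.3 * 35/100 = 167.405 kg/day
TAN = protein * 0.092 = 167.405 * 0.092 = 15.40126 kg/day

15.40126 kg/day


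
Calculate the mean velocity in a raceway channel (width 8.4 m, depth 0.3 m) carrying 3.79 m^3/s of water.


Cross-sectional area = W * d = 8.4 * 0.3 = 2.52 m^2
Velocity = Q / A = 3.79 / 2.52 = 1.50397 m/s

1.50397 m/s


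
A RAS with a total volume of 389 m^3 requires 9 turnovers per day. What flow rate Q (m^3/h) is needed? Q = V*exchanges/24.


Daily recirculation volume = 389 m^3 * 9 = 3501 m^3/day
Flow rate Q = daily volume / 24 h = 3501 / 24 = 145.875 m^3/h

145.875 m^3/h


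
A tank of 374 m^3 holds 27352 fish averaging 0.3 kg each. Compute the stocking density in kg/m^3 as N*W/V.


Total biomass = 27352 fish * 0.3 kg = 8205.6 kg
Density = total biomass / volume = 8205.6 / 374 = 21.9401 kg/m^3

21.9401 kg/m^3


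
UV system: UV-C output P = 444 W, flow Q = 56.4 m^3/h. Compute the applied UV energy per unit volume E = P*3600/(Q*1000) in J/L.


Energy delivered per hour = 444 W * 3600 s = 1598400 J/h
Volume treated per hour = 56.4 m^3/h * 1000 = 56400 L/h
dose = 1598400 / 56400 = 28.3404 J/L

28.3404 J/L


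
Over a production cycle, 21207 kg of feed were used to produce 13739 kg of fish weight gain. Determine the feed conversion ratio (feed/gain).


FCR = feed consumed / weight gained
FCR = 21207 kg / 13739 kg = 1.54356

1.54356


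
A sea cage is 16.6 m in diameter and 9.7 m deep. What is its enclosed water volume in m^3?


r = d/2 = 16.6/2 = 8.3 m
Base area = pi*r^2 = pi*8.3^2 = 216.42432 m^2
Volume = 216.42432 * 9.7 = 2099.32 m^3

2099.32 m^3


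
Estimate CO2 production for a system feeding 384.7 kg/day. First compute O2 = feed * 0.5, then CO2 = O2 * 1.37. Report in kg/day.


O2 = 384.7 * 0.5 = 192.35
CO2 = 192.35 * 1.37 = 263.5195

263.5195 kg/day


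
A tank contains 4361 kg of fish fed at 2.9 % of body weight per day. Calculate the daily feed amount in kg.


Feeding rate fraction = 2.9% / 100 = 0.029
Daily feed = 4361 kg * 0.029 = 126.469 kg/day

126.469 kg/day


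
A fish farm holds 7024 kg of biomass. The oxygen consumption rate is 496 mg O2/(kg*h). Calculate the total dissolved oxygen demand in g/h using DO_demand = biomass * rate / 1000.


Total O2 consumption (mg/h) = 7024 kg * 496 mg/(kg*h) = 3483904 mg/h
Convert to g/h: 3483904 / 1000 = 3483.904 g/h

3483.904 g/h


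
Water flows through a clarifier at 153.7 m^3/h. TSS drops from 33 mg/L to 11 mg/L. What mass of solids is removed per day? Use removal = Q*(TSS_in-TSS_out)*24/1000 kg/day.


Concentration drop: TSS_in - TSS_out = 33 - 11 = 22 mg/L
Hourly solids removed = Q * dTSS = 153.7 m^3/h * 22 mg/L = 3381.4 g/h  (m^3/h * mg/L = g/h)
Daily solids removed = 3381.4 * 24 = 81153.6 g/day
Convert g to kg: 81153.6 / 1000 = 81.1536 kg/day

81.1536 kg/day


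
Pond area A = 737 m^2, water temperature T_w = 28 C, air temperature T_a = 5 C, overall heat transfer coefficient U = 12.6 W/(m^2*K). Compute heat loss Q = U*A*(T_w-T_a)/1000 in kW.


Temperature difference dT = 28 - 5 = 23 K
Heat loss (W) = U * A * dT = 12.6 * 737 * 23 = 213582.6 W
Convert to kW: 213582.6 / 1000 = 213.5826 kW

213.5826 kW


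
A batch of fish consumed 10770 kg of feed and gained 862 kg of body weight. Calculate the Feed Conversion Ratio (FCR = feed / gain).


FCR = feed consumed / weight gained
FCR = 10770 kg / 862 kg = 12.4942

12.4942


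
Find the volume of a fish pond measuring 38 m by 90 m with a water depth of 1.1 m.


Base area = L * W = 38 * 90 = 3420 m^2
Volume = area * depth = 3420 * 1.1 = 3762 m^3

3762 m^3


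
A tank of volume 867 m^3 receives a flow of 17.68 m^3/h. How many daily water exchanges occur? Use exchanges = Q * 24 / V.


Daily flow volume = 17.68 m^3/h * 24 h = 424.32 m^3/day
Exchanges = daily flow / tank volume = 424.32 / 867 = 0.489412 exchanges/day

0.489412 exchanges/day


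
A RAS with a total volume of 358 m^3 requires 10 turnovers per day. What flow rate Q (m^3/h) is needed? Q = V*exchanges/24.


Daily recirculation volume = 358 m^3 * 10 = 3580 m^3/day
Flow rate Q = daily volume / 24 h = 3580 / 24 = 149.167 m^3/h

149.167 m^3/h


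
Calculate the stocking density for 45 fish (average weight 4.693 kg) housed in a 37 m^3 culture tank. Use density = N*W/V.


Total biomass = 45 fish * 4.693 kg = 211.185 kg
Density = total biomass / volume = 211.185 / 37 = 5.7077 kg/m^3

5.7077 kg/m^3


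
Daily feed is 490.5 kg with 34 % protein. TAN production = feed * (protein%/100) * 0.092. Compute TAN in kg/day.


Protein in feed = 490.5 * 34/100 = 166.77 kg/day
TAN = protein * 0.092 = 166.77 * 0.092 = 15.34284 kg/day

15.34284 kg/day


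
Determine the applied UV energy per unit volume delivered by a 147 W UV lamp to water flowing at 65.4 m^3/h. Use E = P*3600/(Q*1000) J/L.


Energy delivered per hour = 147 W * 3600 s = 529200 J/h
Volume treated per hour = 65.4 m^3/h * 1000 = 65400 L/h
dose = 529200 / 65400 = 8.09174 J/L

8.09174 J/L


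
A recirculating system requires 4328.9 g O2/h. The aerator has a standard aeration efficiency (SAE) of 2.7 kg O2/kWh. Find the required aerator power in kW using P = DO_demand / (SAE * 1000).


SAE in g O2/kWh = 2.7 * 1000 = 2700 g/kWh
P = DO_demand / SAE_g = 4328.9 / 2700 = 1.6033 kW

1.6033 kW


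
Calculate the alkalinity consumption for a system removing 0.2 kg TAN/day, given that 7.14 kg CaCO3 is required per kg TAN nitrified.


Alkalinity factor: 7.14 kg CaCO3 consumed per kg TAN nitrified
alk = 0.2 kg TAN * 7.14 = 1.428 kg CaCO3/day

1.428 kg CaCO3/day


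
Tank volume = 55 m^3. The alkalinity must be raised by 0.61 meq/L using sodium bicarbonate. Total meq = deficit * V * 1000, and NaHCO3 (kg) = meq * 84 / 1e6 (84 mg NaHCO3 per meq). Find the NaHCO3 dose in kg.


Tank volume in L = 55 m^3 * 1000 = 55000 L
Total meq required = 0.61 meq/L * 55000 L = 33550 meq
NaHCO3 mass = 33550 meq * 84 mg/meq / 1e6 = 2.8182 kg

2.8182 kg


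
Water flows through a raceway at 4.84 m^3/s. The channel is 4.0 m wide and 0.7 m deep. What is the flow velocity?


Cross-sectional area = W * d = 4.0 * 0.7 = 2.8 m^2
Velocity = Q / A = 4.84 / 2.8 = 1.72857 m/s

1.72857 m/s


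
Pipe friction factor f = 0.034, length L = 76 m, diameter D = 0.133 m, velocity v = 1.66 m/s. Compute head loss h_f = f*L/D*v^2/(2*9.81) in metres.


v^2 = 1.66^2 = 2.7556 m^2/s^2
L/D = 76/0.133 = 571.42857
h_f = f*(L/D)*v^2/(2g) = 0.034 * 571.42857 * 2.7556 / 19.62 = 2.72871 m

2.72871 m


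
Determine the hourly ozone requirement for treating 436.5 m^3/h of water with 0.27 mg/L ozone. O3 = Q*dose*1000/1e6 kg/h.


O3 demand (mg/h) = Q * dose * 1000 = 436.5 * 0.27 * 1000 = 117855 mg/h
Convert mg to kg: 117855 / 1e6 = 0.117855 kg/h

0.117855 kg/h


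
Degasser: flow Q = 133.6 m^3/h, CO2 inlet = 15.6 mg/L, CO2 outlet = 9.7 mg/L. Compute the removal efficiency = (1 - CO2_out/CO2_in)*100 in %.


CO2_out / CO2_in = 9.7 / 15.6 = 0.62179487
Fraction remaining = 0.62179487
efficiency = (1 - 0.62179487) * 100 = 37.8205 %

37.8205 %


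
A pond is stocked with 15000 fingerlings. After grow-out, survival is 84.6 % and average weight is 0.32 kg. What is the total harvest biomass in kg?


Survivors = 15000 * 84.6/100 = 12690 fish
Harvest biomass = survivors * W_f = 12690 * 0.32 = 4060.8 kg

4060.8 kg


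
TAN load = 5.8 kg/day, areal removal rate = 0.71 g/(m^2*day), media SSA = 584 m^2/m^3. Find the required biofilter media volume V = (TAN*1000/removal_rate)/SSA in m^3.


A = 5.8*1000 / 0.71 = 8169.0141 m^2
V = 8169.0141 / 584 = 13.988

13.988 m^3


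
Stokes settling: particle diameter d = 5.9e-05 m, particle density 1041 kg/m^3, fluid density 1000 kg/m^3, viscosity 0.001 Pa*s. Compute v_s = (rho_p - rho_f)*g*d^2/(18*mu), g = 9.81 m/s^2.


Density difference: rho_p - rho_f = 1041 - 1000 = 41 kg/m^3
d^2 = (5.9e-05)^2 = 3.481e-09 m^2
Numerator = (rho_p - rho_f) * g * d^2 = 41 * 9.81 * 3.481e-09 = 1.400093e-06
Denominator = 18 * mu = 18 * 0.001 = 0.018
v_s = 1.400093e-06 / 0.018 = 7.77829e-05 m/s
Check: Re = rho_f * v_s * d / mu = 1000 * 7.77829e-05 * 5.9e-05 / 0.001 = 0.00459 < 1, so Stokes' law applies.

7.77829e-05 m/s


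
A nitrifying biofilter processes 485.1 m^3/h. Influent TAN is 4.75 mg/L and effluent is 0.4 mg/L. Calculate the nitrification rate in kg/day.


Concentration drop: TAN_in - TAN_out = 4.75 - 0.4 = 4.35 mg/L
Hourly TAN removed = Q * dTAN = 485.1 m^3/h * 4.35 mg/L = 2110.185 g/h  (m^3/h * mg/L = g/h)
Daily TAN removed = 2110.185 * 24 = 50644.44 g/day
Convert to kg/day: 50644.44 / 1000 = 50.64444 kg/day

50.64444 kg/day


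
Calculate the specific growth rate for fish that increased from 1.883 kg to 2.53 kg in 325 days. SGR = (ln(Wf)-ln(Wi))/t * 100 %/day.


ln(W_f) = ln(2.53) = 0.9282193
ln(W_i) = ln(1.883) = 0.63286625
ln(W_f) - ln(W_i) = 0.9282193 - 0.63286625 = 0.29535305
SGR = 0.29535305 / 325 * 100 = 0.0908779 %/day

0.0908779 %/day


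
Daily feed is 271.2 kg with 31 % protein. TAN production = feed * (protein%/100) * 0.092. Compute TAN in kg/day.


Protein in feed = 271.2 * 31/100 = 84.072 kg/day
TAN = protein * 0.092 = 84.072 * 0.092 = 7.734624 kg/day

7.734624 kg/day


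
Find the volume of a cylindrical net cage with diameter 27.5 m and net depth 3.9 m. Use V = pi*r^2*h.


r = d/2 = 27.5/2 = 13.75 m
Base area = pi*r^2 = pi*13.75^2 = 593.95736 m^2
Volume = 593.95736 * 3.9 = 2316.43 m^3

2316.43 m^3


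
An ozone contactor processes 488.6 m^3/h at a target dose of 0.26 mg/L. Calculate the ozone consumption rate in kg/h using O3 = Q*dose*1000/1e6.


O3 demand (mg/h) = Q * dose * 1000 = 488.6 * 0.26 * 1000 = 127036 mg/h
Convert mg to kg: 127036 / 1e6 = 0.127036 kg/h

0.127036 kg/h


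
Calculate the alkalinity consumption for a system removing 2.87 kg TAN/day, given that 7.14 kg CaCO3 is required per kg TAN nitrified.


Alkalinity factor: 7.14 kg CaCO3 consumed per kg TAN nitrified
alk = 2.87 kg TAN * 7.14 = 20.4918 kg CaCO3/day

20.4918 kg CaCO3/day


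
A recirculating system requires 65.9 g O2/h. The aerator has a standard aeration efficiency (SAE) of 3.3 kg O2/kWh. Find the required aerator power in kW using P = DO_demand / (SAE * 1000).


SAE in g O2/kWh = 3.3 * 1000 = 3300 g/kWh
P = DO_demand / SAE_g = 65.9 / 3300 = 0.0199697 kW

0.0199697 kW


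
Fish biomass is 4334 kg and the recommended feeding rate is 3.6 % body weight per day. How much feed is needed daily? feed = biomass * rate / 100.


Feeding rate fraction = 3.6% / 100 = 0.036
Daily feed = 4334 kg * 0.036 = 156.024 kg/day

156.024 kg/day


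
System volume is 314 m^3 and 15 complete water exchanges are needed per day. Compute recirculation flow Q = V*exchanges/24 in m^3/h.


Daily recirculation volume = 314 m^3 * 15 = 4710 m^3/day
Flow rate Q = daily volume / 24 h = 4710 / 24 = 196.25 m^3/h

196.25 m^3/h


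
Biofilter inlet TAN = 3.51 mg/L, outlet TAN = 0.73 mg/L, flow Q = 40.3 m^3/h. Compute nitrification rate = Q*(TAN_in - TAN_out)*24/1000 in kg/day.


Concentration drop: TAN_in - TAN_out = 3.51 - 0.73 = 2.78 mg/L
Hourly TAN removed = Q * dTAN = 40.3 m^3/h * 2.78 mg/L = 112.034 g/h  (m^3/h * mg/L = g/h)
Daily TAN removed = 112.034 * 24 = 2688.816 g/day
Convert to kg/day: 2688.816 / 1000 = 2.688816 kg/day

2.688816 kg/day


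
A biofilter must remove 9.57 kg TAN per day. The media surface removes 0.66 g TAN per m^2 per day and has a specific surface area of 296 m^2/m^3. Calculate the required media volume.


A = 9.57*1000 / 0.66 = 14500 m^2
V = 14500 / 296 = 48.9865

48.9865 m^3


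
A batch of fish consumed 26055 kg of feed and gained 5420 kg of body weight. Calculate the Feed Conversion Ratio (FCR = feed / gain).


FCR = feed consumed / weight gained
FCR = 26055 kg / 5420 kg = 4.8072

4.8072


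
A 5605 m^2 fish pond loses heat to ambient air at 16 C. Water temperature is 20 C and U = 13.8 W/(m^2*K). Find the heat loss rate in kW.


Temperature difference dT = 20 - 16 = 4 K
Heat loss (W) = U * A * dT = 13.8 * 5605 * 4 = 309396 W
Convert to kW: 309396 / 1000 = 309.396 kW

309.396 kW


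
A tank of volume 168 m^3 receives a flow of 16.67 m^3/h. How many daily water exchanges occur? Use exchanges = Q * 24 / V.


Daily flow volume = 16.67 m^3/h * 24 h = 400.08 m^3/day
Exchanges = daily flow / tank volume = 400.08 / 168 = 2.38143 exchanges/day

2.38143 exchanges/day


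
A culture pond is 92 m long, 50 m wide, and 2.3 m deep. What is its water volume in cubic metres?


Base area = L * W = 92 * 50 = 4600 m^2
Volume = area * depth = 4600 * 2.3 = 10580 m^3

10580 m^3


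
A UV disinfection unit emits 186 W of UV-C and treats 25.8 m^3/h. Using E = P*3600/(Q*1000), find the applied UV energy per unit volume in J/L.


Energy delivered per hour = 186 W * 3600 s = 669600 J/h
Volume treated per hour = 25.8 m^3/h * 1000 = 25800 L/h
dose = 669600 / 25800 = 25.9535 J/L

25.9535 J/L


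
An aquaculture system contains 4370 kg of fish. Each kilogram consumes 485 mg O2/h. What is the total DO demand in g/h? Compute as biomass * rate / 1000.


Total O2 consumption (mg/h) = 4370 kg * 485 mg/(kg*h) = 2119450 mg/h
Convert to g/h: 2119450 / 1000 = 2119.45 g/h

2119.45 g/h


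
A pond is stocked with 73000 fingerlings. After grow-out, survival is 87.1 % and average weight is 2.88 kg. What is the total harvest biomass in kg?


Survivors = 73000 * 87.1/100 = 63583 fish
Harvest biomass = survivors * W_f = 63583 * 2.88 = 183119.04 kg

183119.04 kg


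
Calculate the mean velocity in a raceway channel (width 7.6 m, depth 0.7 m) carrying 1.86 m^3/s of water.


Cross-sectional area = W * d = 7.6 * 0.7 = 5.32 m^2
Velocity = Q / A = 1.86 / 5.32 = 0.349624 m/s

0.349624 m/s


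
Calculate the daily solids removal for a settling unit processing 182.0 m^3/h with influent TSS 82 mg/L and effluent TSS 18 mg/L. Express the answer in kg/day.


Concentration drop: TSS_in - TSS_out = 82 - 18 = 64 mg/L
Hourly solids removed = Q * dTSS = 182.0 m^3/h * 64 mg/L = 11648 g/h  (m^3/h * mg/L = g/h)
Daily solids removed = 11648 * 24 = 279552 g/day
Convert g to kg: 279552 / 1000 = 279.552 kg/day

279.552 kg/day


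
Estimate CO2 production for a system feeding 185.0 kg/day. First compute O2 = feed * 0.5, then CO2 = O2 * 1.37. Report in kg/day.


O2 = 185.0 * 0.5 = 92.5
CO2 = 92.5 * 1.37 = 126.725

126.725 kg/day


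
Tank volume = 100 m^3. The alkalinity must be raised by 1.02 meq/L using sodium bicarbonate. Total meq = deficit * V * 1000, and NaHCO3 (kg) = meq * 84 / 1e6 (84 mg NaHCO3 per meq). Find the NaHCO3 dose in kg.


Tank volume in L = 100 m^3 * 1000 = 100000 L
Total meq required = 1.02 meq/L * 100000 L = 102000 meq
NaHCO3 mass = 102000 meq * 84 mg/meq / 1e6 = 8.568 kg

8.568 kg


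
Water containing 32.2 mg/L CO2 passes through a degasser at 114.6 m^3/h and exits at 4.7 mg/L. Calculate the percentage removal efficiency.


CO2_out / CO2_in = 4.7 / 32.2 = 0.14596273
Fraction remaining = 0.14596273
efficiency = (1 - 0.14596273) * 100 = 85.4037 %

85.4037 %


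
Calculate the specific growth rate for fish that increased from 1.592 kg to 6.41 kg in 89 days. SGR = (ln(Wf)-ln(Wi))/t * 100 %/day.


ln(W_f) = ln(6.41) = 1.8578593
ln(W_i) = ln(1.592) = 0.46499109
ln(W_f) - ln(W_i) = 1.8578593 - 0.46499109 = 1.3928682
SGR = 1.3928682 / 89 * 100 = 1.56502 %/day

1.56502 %/day


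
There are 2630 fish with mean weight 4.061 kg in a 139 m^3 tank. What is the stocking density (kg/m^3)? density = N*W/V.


Total biomass = 2630 fish * 4.061 kg = 10680.43 kg
Density = total biomass / volume = 10680.43 / 139 = 76.8376 kg/m^3

76.8376 kg/m^3


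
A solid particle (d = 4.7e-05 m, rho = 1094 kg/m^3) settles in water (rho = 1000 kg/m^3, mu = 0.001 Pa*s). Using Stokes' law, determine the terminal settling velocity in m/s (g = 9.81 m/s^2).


Density difference: rho_p - rho_f = 1094 - 1000 = 94 kg/m^3
d^2 = (4.7e-05)^2 = 2.209e-09 m^2
Numerator = (rho_p - rho_f) * g * d^2 = 94 * 9.81 * 2.209e-09 = 2.0370073e-06
Denominator = 18 * mu = 18 * 0.001 = 0.018
v_s = 2.0370073e-06 / 0.018 = 1.13167e-04 m/s
Check: Re = rho_f * v_s * d / mu = 1000 * 1.13167e-04 * 4.7e-05 / 0.001 = 0.00532 < 1, so Stokes' law applies.

1.13167e-04 m/s


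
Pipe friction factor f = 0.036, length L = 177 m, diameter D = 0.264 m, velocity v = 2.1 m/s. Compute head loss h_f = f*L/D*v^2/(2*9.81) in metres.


v^2 = 2.1^2 = 4.41 m^2/s^2
L/D = 177/0.264 = 670.45455
h_f = f*(L/D)*v^2/(2g) = 0.036 * 670.45455 * 4.41 / 19.62 = 5.42515 m

5.42515 m


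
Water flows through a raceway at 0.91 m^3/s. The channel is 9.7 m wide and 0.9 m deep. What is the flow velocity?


Cross-sectional area = W * d = 9.7 * 0.9 = 8.73 m^2
Velocity = Q / A = 0.91 / 8.73 = 0.104238 m/s

0.104238 m/s


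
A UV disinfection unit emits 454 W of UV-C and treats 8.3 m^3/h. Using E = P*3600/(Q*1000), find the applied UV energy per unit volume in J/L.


Energy delivered per hour = 454 W * 3600 s = 1634400 J/h
Volume treated per hour = 8.3 m^3/h * 1000 = 8300 L/h
dose = 1634400 / 8300 = 196.916 J/L

196.916 J/L


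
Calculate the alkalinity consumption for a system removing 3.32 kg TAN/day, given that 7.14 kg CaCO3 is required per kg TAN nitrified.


Alkalinity factor: 7.14 kg CaCO3 consumed per kg TAN nitrified
alk = 3.32 kg TAN * 7.14 = 23.7048 kg CaCO3/day

23.7048 kg CaCO3/day


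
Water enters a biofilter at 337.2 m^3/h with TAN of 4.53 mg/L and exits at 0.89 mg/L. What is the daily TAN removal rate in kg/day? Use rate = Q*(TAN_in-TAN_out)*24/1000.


Concentration drop: TAN_in - TAN_out = 4.53 - 0.89 = 3.64 mg/L
Hourly TAN removed = Q * dTAN = 337.2 m^3/h * 3.64 mg/L = 1227.408 g/h  (m^3/h * mg/L = g/h)
Daily TAN removed = 1227.408 * 24 = 29457.792 g/day
Convert to kg/day: 29457.792 / 1000 = 29.457792 kg/day

29.457792 kg/day


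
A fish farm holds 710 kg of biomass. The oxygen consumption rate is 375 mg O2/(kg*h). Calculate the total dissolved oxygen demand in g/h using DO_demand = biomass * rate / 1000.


Total O2 consumption (mg/h) = 710 kg * 375 mg/(kg*h) = 266250 mg/h
Convert to g/h: 266250 / 1000 = 266.25 g/h

266.25 g/h


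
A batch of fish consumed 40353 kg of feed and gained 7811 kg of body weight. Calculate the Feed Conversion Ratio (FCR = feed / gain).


FCR = feed consumed / weight gained
FCR = 40353 kg / 7811 kg = 5.16618

5.16618


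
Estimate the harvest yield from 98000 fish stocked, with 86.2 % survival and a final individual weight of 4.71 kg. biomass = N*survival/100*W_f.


Survivors = 98000 * 86.2/100 = 84476 fish
Harvest biomass = survivors * W_f = 84476 * 4.71 = 397881.96 kg

397881.96 kg


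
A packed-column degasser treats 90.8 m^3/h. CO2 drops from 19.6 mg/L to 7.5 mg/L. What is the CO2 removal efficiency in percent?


CO2_out / CO2_in = 7.5 / 19.6 = 0.38265306
Fraction remaining = 0.38265306
efficiency = (1 - 0.38265306) * 100 = 61.7347 %

61.7347 %


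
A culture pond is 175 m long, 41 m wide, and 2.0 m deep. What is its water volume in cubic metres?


Base area = L * W = 175 * 41 = 7175 m^2
Volume = area * depth = 7175 * 2.0 = 14350 m^3

14350 m^3


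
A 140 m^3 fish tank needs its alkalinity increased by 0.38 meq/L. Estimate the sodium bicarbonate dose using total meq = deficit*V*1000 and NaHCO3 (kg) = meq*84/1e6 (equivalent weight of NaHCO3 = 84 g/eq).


Tank volume in L = 140 m^3 * 1000 = 140000 L
Total meq required = 0.38 meq/L * 140000 L = 53200 meq
NaHCO3 mass = 53200 meq * 84 mg/meq / 1e6 = 4.4688 kg

4.4688 kg


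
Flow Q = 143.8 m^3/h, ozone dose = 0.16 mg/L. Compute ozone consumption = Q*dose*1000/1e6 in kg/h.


O3 demand (mg/h) = Q * dose * 1000 = 143.8 * 0.16 * 1000 = 23008 mg/h
Convert mg to kg: 23008 / 1e6 = 0.023008 kg/h

0.023008 kg/h


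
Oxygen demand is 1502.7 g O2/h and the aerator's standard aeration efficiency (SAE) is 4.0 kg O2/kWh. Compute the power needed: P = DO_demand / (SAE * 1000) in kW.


SAE in g O2/kWh = 4.0 * 1000 = 4000 g/kWh
P = DO_demand / SAE_g = 1502.7 / 4000 = 0.375675 kW

0.375675 kW


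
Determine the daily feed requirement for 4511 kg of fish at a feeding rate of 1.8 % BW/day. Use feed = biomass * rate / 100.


Feeding rate fraction = 1.8% / 100 = 0.018
Daily feed = 4511 kg * 0.018 = 81.198 kg/day

81.198 kg/day


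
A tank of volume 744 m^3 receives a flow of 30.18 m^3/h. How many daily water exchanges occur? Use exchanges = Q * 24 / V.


Daily flow volume = 30.18 m^3/h * 24 h = 724.32 m^3/day
Exchanges = daily flow / tank volume = 724.32 / 744 = 0.973548 exchanges/day

0.973548 exchanges/day


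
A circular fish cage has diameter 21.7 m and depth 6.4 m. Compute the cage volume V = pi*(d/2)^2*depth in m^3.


r = d/2 = 21.7/2 = 10.85 m
Base area = pi*r^2 = pi*10.85^2 = 369.83614 m^2
Volume = 369.83614 * 6.4 = 2366.95 m^3

2366.95 m^3


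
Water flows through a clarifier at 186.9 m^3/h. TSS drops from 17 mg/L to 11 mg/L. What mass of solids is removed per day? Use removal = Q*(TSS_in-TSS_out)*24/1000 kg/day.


Concentration drop: TSS_in - TSS_out = 17 - 11 = 6 mg/L
Hourly solids removed = Q * dTSS = 186.9 m^3/h * 6 mg/L = 1121.4 g/h  (m^3/h * mg/L = g/h)
Daily solids removed = 1121.4 * 24 = 26913.6 g/day
Convert g to kg: 26913.6 / 1000 = 26.9136 kg/day

26.9136 kg/day


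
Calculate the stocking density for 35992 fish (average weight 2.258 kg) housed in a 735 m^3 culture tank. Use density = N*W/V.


Total biomass = 35992 fish * 2.258 kg = 81269.936 kg
Density = total biomass / volume = 81269.936 / 735 = 110.571 kg/m^3

110.571 kg/m^3


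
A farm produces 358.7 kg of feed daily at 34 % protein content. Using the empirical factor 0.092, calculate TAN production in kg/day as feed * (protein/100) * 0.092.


Protein in feed = 358.7 * 34/100 = 121.958 kg/day
TAN = protein * 0.092 = 121.958 * 0.092 = 11.220136 kg/day

11.220136 kg/day


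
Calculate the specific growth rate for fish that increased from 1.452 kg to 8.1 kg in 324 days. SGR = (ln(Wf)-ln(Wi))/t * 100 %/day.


ln(W_f) = ln(8.1) = 2.0918641
ln(W_i) = ln(1.452) = 0.37294192
ln(W_f) - ln(W_i) = 2.0918641 - 0.37294192 = 1.7189222
SGR = 1.7189222 / 324 * 100 = 0.530532 %/day

0.530532 %/day


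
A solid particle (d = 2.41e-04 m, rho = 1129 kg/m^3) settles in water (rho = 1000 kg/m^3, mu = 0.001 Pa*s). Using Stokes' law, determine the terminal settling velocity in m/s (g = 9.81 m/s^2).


Density difference: rho_p - rho_f = 1129 - 1000 = 129 kg/m^3
d^2 = (2.41e-04)^2 = 5.8081e-08 m^2
Numerator = (rho_p - rho_f) * g * d^2 = 129 * 9.81 * 5.8081e-08 = 7.3500925e-05
Denominator = 18 * mu = 18 * 0.001 = 0.018
v_s = 7.3500925e-05 / 0.018 = 0.00408338 m/s
Check: Re = rho_f * v_s * d / mu = 1000 * 0.00408338 * 2.41e-04 / 0.001 = 0.984 < 1, so Stokes' law applies.

0.00408338 m/s


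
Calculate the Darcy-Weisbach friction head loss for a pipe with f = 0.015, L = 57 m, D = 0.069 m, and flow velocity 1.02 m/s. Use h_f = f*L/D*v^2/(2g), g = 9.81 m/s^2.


v^2 = 1.02^2 = 1.0404 m^2/s^2
L/D = 57/0.069 = 826.08696
h_f = f*(L/D)*v^2/(2g) = 0.015 * 826.08696 * 1.0404 / 19.62 = 0.65708 m

0.65708 m


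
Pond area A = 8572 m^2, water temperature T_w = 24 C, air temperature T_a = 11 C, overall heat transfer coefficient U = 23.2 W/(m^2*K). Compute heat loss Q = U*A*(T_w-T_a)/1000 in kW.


Temperature difference dT = 24 - 11 = 13 K
Heat loss (W) = U * A * dT = 23.2 * 8572 * 13 = 2585315.2 W
Convert to kW: 2585315.2 / 1000 = 2585.3152 kW

2585.3152 kW


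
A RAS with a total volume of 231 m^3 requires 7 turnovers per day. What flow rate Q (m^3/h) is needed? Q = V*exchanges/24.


Daily recirculation volume = 231 m^3 * 7 = 1617 m^3/day
Flow rate Q = daily volume / 24 h = 1617 / 24 = 67.375 m^3/h

67.375 m^3/h


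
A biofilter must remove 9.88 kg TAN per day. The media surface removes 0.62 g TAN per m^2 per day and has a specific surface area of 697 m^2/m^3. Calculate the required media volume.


A = 9.88*1000 / 0.62 = 15935.484 m^2
V = 15935.484 / 697 = 22.863

22.863 m^3


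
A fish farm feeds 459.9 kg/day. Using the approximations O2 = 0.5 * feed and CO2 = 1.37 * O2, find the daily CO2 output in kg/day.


O2 = 459.9 * 0.5 = 229.95
CO2 = 229.95 * 1.37 = 315.0315

315.0315 kg/day


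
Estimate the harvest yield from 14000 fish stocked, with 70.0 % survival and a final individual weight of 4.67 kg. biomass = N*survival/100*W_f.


Survivors = 14000 * 70.0/100 = 9800 fish
Harvest biomass = survivors * W_f = 9800 * 4.67 = 45766 kg

45766 kg


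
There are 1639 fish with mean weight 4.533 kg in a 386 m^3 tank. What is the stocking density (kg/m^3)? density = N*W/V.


Total biomass = 1639 fish * 4.533 kg = 7429.587 kg
Density = total biomass / volume = 7429.587 / 386 = 19.2476 kg/m^3

19.2476 kg/m^3


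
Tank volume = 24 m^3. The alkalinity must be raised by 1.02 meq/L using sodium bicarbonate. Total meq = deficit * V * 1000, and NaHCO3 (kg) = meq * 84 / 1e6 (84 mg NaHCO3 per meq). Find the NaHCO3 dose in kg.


Tank volume in L = 24 m^3 * 1000 = 24000 L
Total meq required = 1.02 meq/L * 24000 L = 24480 meq
NaHCO3 mass = 24480 meq * 84 mg/meq / 1e6 = 2.05632 kg

2.05632 kg


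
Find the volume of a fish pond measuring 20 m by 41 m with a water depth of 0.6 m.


Base area = L * W = 20 * 41 = 820 m^2
Volume = area * depth = 820 * 0.6 = 492 m^3

492 m^3


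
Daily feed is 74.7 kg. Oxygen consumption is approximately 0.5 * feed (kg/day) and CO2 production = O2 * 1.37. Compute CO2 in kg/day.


O2 = 74.7 * 0.5 = 37.35
CO2 = 37.35 * 1.37 = 51.1695

51.1695 kg/day


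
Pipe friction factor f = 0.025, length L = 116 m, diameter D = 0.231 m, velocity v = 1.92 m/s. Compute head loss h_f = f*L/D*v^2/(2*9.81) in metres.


v^2 = 1.92^2 = 3.6864 m^2/s^2
L/D = 116/0.231 = 502.1645
h_f = f*(L/D)*v^2/(2g) = 0.025 * 502.1645 * 3.6864 / 19.62 = 2.35879 m

2.35879 m


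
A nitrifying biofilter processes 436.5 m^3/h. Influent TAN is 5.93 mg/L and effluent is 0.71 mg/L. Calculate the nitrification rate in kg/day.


Concentration drop: TAN_in - TAN_out = 5.93 - 0.71 = 5.22 mg/L
Hourly TAN removed = Q * dTAN = 436.5 m^3/h * 5.22 mg/L = 2278.53 g/h  (m^3/h * mg/L = g/h)
Daily TAN removed = 2278.53 * 24 = 54684.72 g/day
Convert to kg/day: 54684.72 / 1000 = 54.68472 kg/day

54.68472 kg/day


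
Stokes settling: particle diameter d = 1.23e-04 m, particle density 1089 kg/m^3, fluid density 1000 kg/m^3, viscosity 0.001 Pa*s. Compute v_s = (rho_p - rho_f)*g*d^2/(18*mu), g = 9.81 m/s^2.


Density difference: rho_p - rho_f = 1089 - 1000 = 89 kg/m^3
d^2 = (1.23e-04)^2 = 1.5129e-08 m^2
Numerator = (rho_p - rho_f) * g * d^2 = 89 * 9.81 * 1.5129e-08 = 1.3208979e-05
Denominator = 18 * mu = 18 * 0.001 = 0.018
v_s = 1.3208979e-05 / 0.018 = 7.33832e-04 m/s
Check: Re = rho_f * v_s * d / mu = 1000 * 7.33832e-04 * 1.23e-04 / 0.001 = 0.0903 < 1, so Stokes' law applies.

7.33832e-04 m/s


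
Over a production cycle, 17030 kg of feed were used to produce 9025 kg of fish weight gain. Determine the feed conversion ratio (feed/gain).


FCR = feed consumed / weight gained
FCR = 17030 kg / 9025 kg = 1.88698

1.88698


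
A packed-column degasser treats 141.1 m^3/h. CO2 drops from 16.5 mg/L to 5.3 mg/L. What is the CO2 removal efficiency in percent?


CO2_out / CO2_in = 5.3 / 16.5 = 0.32121212
Fraction remaining = 0.32121212
efficiency = (1 - 0.32121212) * 100 = 67.8788 %

67.8788 %


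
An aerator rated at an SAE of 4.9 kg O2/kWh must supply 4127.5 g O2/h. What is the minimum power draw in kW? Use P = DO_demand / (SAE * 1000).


SAE in g O2/kWh = 4.9 * 1000 = 4900 g/kWh
P = DO_demand / SAE_g = 4127.5 / 4900 = 0.842347 kW

0.842347 kW


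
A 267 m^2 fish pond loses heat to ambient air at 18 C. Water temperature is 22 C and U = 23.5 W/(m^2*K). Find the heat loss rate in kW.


Temperature difference dT = 22 - 18 = 4 K
Heat loss (W) = U * A * dT = 23.5 * 267 * 4 = 25098 W
Convert to kW: 25098 / 1000 = 25.098 kW

25.098 kW


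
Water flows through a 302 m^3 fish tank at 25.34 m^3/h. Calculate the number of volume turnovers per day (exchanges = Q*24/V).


Daily flow volume = 25.34 m^3/h * 24 h = 608.16 m^3/day
Exchanges = daily flow / tank volume = 608.16 / 302 = 2.01377 exchanges/day

2.01377 exchanges/day


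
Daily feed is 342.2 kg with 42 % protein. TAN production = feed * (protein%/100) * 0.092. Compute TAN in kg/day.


Protein in feed = 342.2 * 42/100 = 143.724 kg/day
TAN = protein * 0.092 = 143.724 * 0.092 = 13.222608 kg/day

13.222608 kg/day


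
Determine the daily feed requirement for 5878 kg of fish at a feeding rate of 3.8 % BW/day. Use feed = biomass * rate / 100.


Feeding rate fraction = 3.8% / 100 = 0.038
Daily feed = 5878 kg * 0.038 = 223.364 kg/day

223.364 kg/day


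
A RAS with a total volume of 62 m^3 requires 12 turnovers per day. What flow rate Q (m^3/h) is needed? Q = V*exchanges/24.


Daily recirculation volume = 62 m^3 * 12 = 744 m^3/day
Flow rate Q = daily volume / 24 h = 744 / 24 = 31 m^3/h

31 m^3/h


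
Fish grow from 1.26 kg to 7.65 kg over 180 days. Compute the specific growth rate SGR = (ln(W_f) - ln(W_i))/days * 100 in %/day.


ln(W_f) = ln(7.65) = 2.0347056
ln(W_i) = ln(1.26) = 0.23111172
ln(W_f) - ln(W_i) = 2.0347056 - 0.23111172 = 1.8035939
SGR = 1.8035939 / 180 * 100 = 1.002 %/day

1.002 %/day


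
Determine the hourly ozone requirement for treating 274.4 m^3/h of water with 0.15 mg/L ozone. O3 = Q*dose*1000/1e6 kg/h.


O3 demand (mg/h) = Q * dose * 1000 = 274.4 * 0.15 * 1000 = 41160 mg/h
Convert mg to kg: 41160 / 1e6 = 0.04116 kg/h

0.04116 kg/h


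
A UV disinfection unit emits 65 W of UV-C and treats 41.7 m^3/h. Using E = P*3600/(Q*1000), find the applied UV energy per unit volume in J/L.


Energy delivered per hour = 65 W * 3600 s = 234000 J/h
Volume treated per hour = 41.7 m^3/h * 1000 = 41700 L/h
dose = 234000 / 41700 = 5.61151 J/L

5.61151 J/L


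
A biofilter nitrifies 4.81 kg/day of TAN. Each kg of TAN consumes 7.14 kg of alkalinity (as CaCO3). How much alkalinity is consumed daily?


Alkalinity factor: 7.14 kg CaCO3 consumed per kg TAN nitrified
alk = 4.81 kg TAN * 7.14 = 34.3434 kg CaCO3/day

34.3434 kg CaCO3/day


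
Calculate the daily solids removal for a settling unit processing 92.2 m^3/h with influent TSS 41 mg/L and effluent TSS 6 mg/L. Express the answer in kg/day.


Concentration drop: TSS_in - TSS_out = 41 - 6 = 35 mg/L
Hourly solids removed = Q * dTSS = 92.2 m^3/h * 35 mg/L = 3227 g/h  (m^3/h * mg/L = g/h)
Daily solids removed = 3227 * 24 = 77448 g/day
Convert g to kg: 77448 / 1000 = 77.448 kg/day

77.448 kg/day


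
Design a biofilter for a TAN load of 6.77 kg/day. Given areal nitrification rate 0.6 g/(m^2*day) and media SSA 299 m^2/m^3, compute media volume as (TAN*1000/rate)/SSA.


A = 6.77*1000 / 0.6 = 11283.333 m^2
V = 11283.333 / 299 = 37.7369

37.7369 m^3


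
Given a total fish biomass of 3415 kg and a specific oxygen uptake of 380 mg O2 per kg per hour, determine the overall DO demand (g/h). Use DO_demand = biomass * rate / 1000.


Total O2 consumption (mg/h) = 3415 kg * 380 mg/(kg*h) = 1297700 mg/h
Convert to g/h: 1297700 / 1000 = 1297.7 g/h

1297.7 g/h


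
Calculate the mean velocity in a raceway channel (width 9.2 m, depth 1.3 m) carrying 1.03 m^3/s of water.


Cross-sectional area = W * d = 9.2 * 1.3 = 11.96 m^2
Velocity = Q / A = 1.03 / 11.96 = 0.0861204 m/s

0.0861204 m/s


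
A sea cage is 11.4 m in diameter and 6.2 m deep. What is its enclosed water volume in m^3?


r = d/2 = 11.4/2 = 5.7 m
Base area = pi*r^2 = pi*5.7^2 = 102.07035 m^2
Volume = 102.07035 * 6.2 = 632.836 m^3

632.836 m^3


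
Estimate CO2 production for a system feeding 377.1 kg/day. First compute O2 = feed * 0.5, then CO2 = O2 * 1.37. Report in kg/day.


O2 = 377.1 * 0.5 = 188.55
CO2 = 188.55 * 1.37 = 258.3135

258.3135 kg/day


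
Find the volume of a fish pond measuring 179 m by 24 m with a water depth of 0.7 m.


Base area = L * W = 179 * 24 = 4296 m^2
Volume = area * depth = 4296 * 0.7 = 3007.2 m^3

3007.2 m^3


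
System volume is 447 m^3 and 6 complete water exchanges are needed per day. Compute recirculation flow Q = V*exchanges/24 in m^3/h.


Daily recirculation volume = 447 m^3 * 6 = 2682 m^3/day
Flow rate Q = daily volume / 24 h = 2682 / 24 = 111.75 m^3/h

111.75 m^3/h


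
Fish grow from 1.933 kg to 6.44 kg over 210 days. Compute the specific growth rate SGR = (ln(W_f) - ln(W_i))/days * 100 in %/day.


ln(W_f) = ln(6.44) = 1.8625285
ln(W_i) = ln(1.933) = 0.6590732
ln(W_f) - ln(W_i) = 1.8625285 - 0.6590732 = 1.2034553
SGR = 1.2034553 / 210 * 100 = 0.573074 %/day

0.573074 %/day


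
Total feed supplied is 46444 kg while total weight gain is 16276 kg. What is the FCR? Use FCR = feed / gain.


FCR = feed consumed / weight gained
FCR = 46444 kg / 16276 kg = 2.85353

2.85353


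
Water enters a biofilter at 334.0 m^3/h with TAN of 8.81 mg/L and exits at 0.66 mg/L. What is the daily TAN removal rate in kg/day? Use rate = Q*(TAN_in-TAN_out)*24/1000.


Concentration drop: TAN_in - TAN_out = 8.81 - 0.66 = 8.15 mg/L
Hourly TAN removed = Q * dTAN = 334.0 m^3/h * 8.15 mg/L = 2722.1 g/h  (m^3/h * mg/L = g/h)
Daily TAN removed = 2722.1 * 24 = 65330.4 g/day
Convert to kg/day: 65330.4 / 1000 = 65.3304 kg/day

65.3304 kg/day


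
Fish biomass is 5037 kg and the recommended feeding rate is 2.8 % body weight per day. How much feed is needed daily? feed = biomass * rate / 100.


Feeding rate fraction = 2.8% / 100 = 0.028
Daily feed = 5037 kg * 0.028 = 141.036 kg/day

141.036 kg/day


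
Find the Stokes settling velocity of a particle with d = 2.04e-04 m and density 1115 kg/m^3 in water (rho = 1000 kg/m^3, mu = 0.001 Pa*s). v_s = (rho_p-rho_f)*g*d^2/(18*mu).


Density difference: rho_p - rho_f = 1115 - 1000 = 115 kg/m^3
d^2 = (2.04e-04)^2 = 4.1616e-08 m^2
Numerator = (rho_p - rho_f) * g * d^2 = 115 * 9.81 * 4.1616e-08 = 4.694909e-05
Denominator = 18 * mu = 18 * 0.001 = 0.018
v_s = 4.694909e-05 / 0.018 = 0.00260828 m/s
Check: Re = rho_f * v_s * d / mu = 1000 * 0.00260828 * 2.04e-04 / 0.001 = 0.532 < 1, so Stokes' law applies.

0.00260828 m/s


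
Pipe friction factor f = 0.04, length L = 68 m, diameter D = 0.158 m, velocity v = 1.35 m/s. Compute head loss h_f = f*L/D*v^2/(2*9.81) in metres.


v^2 = 1.35^2 = 1.8225 m^2/s^2
L/D = 68/0.158 = 430.37975
h_f = f*(L/D)*v^2/(2g) = 0.04 * 430.37975 * 1.8225 / 19.62 = 1.59912 m

1.59912 m


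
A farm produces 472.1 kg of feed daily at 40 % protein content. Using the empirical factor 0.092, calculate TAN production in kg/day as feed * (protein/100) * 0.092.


Protein in feed = 472.1 * 40/100 = 188.84 kg/day
TAN = protein * 0.092 = 188.84 * 0.092 = 17.37328 kg/day

17.37328 kg/day


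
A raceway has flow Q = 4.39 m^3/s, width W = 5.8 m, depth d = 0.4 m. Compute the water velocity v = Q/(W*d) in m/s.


Cross-sectional area = W * d = 5.8 * 0.4 = 2.32 m^2
Velocity = Q / A = 4.39 / 2.32 = 1.89224 m/s

1.89224 m/s


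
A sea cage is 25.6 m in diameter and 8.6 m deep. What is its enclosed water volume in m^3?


r = d/2 = 25.6/2 = 12.8 m
Base area = pi*r^2 = pi*12.8^2 = 514.71854 m^2
Volume = 514.71854 * 8.6 = 4426.58 m^3

4426.58 m^3


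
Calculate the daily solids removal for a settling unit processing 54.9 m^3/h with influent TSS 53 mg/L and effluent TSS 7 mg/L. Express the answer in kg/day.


Concentration drop: TSS_in - TSS_out = 53 - 7 = 46 mg/L
Hourly solids removed = Q * dTSS = 54.9 m^3/h * 46 mg/L = 2525.4 g/h  (m^3/h * mg/L = g/h)
Daily solids removed = 2525.4 * 24 = 60609.6 g/day
Convert g to kg: 60609.6 / 1000 = 60.6096 kg/day

60.6096 kg/day


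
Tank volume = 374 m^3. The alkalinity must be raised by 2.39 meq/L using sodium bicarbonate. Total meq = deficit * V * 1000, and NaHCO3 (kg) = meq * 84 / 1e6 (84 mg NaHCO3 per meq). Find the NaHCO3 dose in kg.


Tank volume in L = 374 m^3 * 1000 = 374000 L
Total meq required = 2.39 meq/L * 374000 L = 893860 meq
NaHCO3 mass = 893860 meq * 84 mg/meq / 1e6 = 75.0842 kg

75.0842 kg


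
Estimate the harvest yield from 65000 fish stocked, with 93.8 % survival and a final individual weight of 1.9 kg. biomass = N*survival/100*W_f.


Survivors = 65000 * 93.8/100 = 60970 fish
Harvest biomass = survivors * W_f = 60970 * 1.9 = 115843 kg

115843 kg


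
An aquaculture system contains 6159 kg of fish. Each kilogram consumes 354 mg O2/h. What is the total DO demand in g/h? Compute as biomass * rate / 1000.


Total O2 consumption (mg/h) = 6159 kg * 354 mg/(kg*h) = 2180286 mg/h
Convert to g/h: 2180286 / 1000 = 2180.286 g/h

2180.286 g/h


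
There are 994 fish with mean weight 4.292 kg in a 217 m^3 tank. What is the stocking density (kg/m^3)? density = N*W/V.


Total biomass = 994 fish * 4.292 kg = 4266.248 kg
Density = total biomass / volume = 4266.248 / 217 = 19.6601 kg/m^3

19.6601 kg/m^3


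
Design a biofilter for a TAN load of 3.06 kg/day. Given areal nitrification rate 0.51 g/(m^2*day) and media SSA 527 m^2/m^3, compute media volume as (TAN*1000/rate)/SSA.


A = 3.06*1000 / 0.51 = 6000 m^2
V = 6000 / 527 = 11.3852

11.3852 m^3


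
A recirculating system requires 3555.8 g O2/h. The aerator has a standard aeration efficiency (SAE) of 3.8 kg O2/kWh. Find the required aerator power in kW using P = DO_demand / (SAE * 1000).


SAE in g O2/kWh = 3.8 * 1000 = 3800 g/kWh
P = DO_demand / SAE_g = 3555.8 / 3800 = 0.935737 kW

0.935737 kW


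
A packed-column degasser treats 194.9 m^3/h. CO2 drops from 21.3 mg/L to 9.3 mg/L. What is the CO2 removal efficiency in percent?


CO2_out / CO2_in = 9.3 / 21.3 = 0.43661972
Fraction remaining = 0.43661972
efficiency = (1 - 0.43661972) * 100 = 56.338 %

56.338 %


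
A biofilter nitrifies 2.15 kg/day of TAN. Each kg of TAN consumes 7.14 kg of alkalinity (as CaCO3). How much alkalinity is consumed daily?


Alkalinity factor: 7.14 kg CaCO3 consumed per kg TAN nitrified
alk = 2.15 kg TAN * 7.14 = 15.351 kg CaCO3/day

15.351 kg CaCO3/day


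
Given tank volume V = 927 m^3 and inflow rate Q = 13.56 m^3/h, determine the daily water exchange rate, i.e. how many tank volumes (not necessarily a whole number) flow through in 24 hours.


Daily flow volume = 13.56 m^3/h * 24 h = 325.44 m^3/day
Exchanges = daily flow / tank volume = 325.44 / 927 = 0.351068 exchanges/day

0.351068 exchanges/day


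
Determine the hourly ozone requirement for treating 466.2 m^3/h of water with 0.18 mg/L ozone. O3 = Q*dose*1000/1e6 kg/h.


O3 demand (mg/h) = Q * dose * 1000 = 466.2 * 0.18 * 1000 = 83916 mg/h
Convert mg to kg: 83916 / 1e6 = 0.083916 kg/h

0.083916 kg/h


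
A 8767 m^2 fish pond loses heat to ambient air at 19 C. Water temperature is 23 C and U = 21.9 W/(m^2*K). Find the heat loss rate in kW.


Temperature difference dT = 23 - 19 = 4 K
Heat loss (W) = U * A * dT = 21.9 * 8767 * 4 = 767989.2 W
Convert to kW: 767989.2 / 1000 = 767.9892 kW

767.9892 kW


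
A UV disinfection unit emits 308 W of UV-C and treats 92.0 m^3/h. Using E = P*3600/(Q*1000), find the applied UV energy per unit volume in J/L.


Energy delivered per hour = 308 W * 3600 s = 1108800 J/h
Volume treated per hour = 92.0 m^3/h * 1000 = 92000 L/h
dose = 1108800 / 92000 = 12.0522 J/L

12.0522 J/L
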